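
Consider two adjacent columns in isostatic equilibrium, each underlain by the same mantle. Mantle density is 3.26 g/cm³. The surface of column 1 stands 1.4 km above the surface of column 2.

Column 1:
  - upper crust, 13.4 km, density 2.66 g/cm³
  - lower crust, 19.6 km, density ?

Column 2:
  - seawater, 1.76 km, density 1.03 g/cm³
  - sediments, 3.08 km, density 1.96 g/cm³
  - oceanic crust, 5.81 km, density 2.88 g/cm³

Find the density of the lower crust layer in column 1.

2.92 g/cm³

Take the compensation level at the base of the deeper column (depth z_c below the surface of column 1) and equate Σ ρ_i t_i down to z_c; mantle fills any gap and the z_c terms cancel.
Column 1: 13.4×2.66 + 19.6×ρ + (z_c − 33)×3.26
Column 2: 1.4×0 + 1.76×1.03 + 3.08×1.96 + 5.81×2.88 + (z_c − 1.4 − 10.65)×3.26
The z_c×3.26 term appears on both sides and cancels. Collect the known terms of each column as K = Σ(ρt)_known − 3.26 × (depth of known layers): K_1 = 35.644 − 3.26×33 = −71.936; K_2 = 24.5824 − 3.26×(1.4 + 10.65) = −14.7006.
Balance: K_1 + 19.6×ρ = K_2, so ρ = (K_2 − K_1)/19.6 = 57.2354/19.6 = 2.92 g/cm³.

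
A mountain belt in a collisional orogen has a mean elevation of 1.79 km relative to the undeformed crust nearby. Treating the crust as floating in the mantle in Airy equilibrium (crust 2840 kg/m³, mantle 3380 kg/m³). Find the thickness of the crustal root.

In Airy isostatic equilibrium: the weight of the topography is balanced by the buoyancy of the root, ρ_c h = (ρ_m − ρ_c) r.
r = h · ρ_c / (ρ_m − ρ_c) = 1.79 km × 2840 / (3380 − 2840) = 9.41 km.

9.41 km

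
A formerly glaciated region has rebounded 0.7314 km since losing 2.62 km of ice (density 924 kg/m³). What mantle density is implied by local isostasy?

ρ_m = ρ_ice t / u = 924 × 2.62 km/0.7314 km = 3310 kg/m³.

3310 kg/m³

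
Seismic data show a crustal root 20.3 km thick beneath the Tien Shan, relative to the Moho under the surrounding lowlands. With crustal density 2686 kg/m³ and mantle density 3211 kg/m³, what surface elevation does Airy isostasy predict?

By Archimedes' principle applied to the lithosphere: ρ_c h = (ρ_m − ρ_c) r.
h = r (ρ_m − ρ_c) / ρ_c = 20.3 km × (3211 − 2686) / 2686 = 3.97 km.

3.97 km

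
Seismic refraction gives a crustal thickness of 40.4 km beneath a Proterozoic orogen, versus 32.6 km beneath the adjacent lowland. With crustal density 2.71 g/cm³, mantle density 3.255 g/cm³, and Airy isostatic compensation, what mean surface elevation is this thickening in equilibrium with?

Excess crust Δ = 40.4 km − 32.6 km = 7.8 km, split between elevation h and root r with h + r = Δ.
Airy balance ρ_c h = (ρ_m − ρ_c) r gives r = h ρ_c/(ρ_m − ρ_c), so h (1 + ρ_c/(ρ_m − ρ_c)) = Δ, i.e. h = Δ (ρ_m − ρ_c)/ρ_m.
h = 7.8 km × 0.545/3.255 = 1.31 km.

1.31 km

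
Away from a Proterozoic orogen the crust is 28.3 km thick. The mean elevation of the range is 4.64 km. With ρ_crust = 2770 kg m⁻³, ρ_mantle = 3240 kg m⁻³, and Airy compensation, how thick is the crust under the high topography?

Root depth r = h ρ_c / (ρ_m − ρ_c) = 4.64 km × 2770 / 470 = 27.35 km.
Total thickness = T + h + r = 28.3 km + 4.64 km + 27.35 km = 60.3 km.

60.3 km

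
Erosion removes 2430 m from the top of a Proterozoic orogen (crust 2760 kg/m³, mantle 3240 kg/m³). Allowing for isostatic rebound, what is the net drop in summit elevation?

Rebound u = e ρ_c/ρ_m = 2430 m × 2760/3240 = 2070 m.
Net surface drop = e − u = 2430 m − 2070 m = e (ρ_m − ρ_c)/ρ_m = 360 m.

360 m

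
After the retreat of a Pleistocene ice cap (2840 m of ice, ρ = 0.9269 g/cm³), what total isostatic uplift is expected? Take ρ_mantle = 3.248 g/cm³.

Removing the load lets mantle flow back in; uplift u satisfies ρ_ice t = ρ_m u.
u = t ρ_ice/ρ_m = 2840 m × 0.9269/3.248 = 810 m.

810 m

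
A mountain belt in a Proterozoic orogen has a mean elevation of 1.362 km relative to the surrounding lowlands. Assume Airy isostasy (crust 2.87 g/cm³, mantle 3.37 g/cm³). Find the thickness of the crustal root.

Balancing pressure at the compensation depth: the weight of the topography is balanced by the buoyancy of the root, ρ_c h = (ρ_m − ρ_c) r.
r = h · ρ_c / (ρ_m − ρ_c) = 1.362 km × 2.87 / (3.37 − 2.87) = 7.82 km.

7.82 km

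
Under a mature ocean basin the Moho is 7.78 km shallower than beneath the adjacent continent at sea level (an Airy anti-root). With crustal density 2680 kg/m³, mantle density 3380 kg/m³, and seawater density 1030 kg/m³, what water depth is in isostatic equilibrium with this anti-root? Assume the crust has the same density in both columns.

Replacing a thickness d of crust by seawater at the top must be balanced by replacing crust with mantle at the base: d (ρ_c − ρ_w) = a (ρ_m − ρ_c).
d = a (ρ_m − ρ_c)/(ρ_c − ρ_w) = 7.78 km × 700/1650 = 3.3 km.

3.3 km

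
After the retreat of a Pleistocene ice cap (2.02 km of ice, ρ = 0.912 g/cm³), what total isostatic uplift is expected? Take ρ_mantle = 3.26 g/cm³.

0.565 km

Removing the load lets mantle flow back in; uplift u satisfies ρ_ice t = ρ_m u.
u = t ρ_ice/ρ_m = 2.02 km × 0.912/3.26 = 0.565 km.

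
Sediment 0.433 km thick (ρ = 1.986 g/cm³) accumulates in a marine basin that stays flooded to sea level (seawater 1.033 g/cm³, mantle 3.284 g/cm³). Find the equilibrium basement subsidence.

Submarine loading: the sediment displaces seawater, and the subsidence is in turn flooded, so s (ρ_m − ρ_w) = t (ρ_sed − ρ_w).
s = 0.433 km × (1.986 − 1.033) / (3.284 − 1.033) = 0.183 km.

0.183 km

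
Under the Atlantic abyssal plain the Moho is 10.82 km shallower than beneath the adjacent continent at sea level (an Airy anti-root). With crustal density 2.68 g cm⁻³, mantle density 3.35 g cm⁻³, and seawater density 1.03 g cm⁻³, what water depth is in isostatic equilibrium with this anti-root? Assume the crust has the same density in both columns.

Replacing a thickness d of crust by seawater at the top must be balanced by replacing crust with mantle at the base: d (ρ_c − ρ_w) = a (ρ_m − ρ_c).
d = a (ρ_m − ρ_c)/(ρ_c − ρ_w) = 10.82 km × 0.67/1.65 = 4.39 km.

4.39 km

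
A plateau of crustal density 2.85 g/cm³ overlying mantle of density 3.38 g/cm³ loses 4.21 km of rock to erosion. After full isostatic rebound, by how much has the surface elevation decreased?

Rebound u = e ρ_c/ρ_m = 4.21 km × 2.85/3.38 = 3.55 km.
Net surface drop = e − u = 4.21 km − 3.55 km = e (ρ_m − ρ_c)/ρ_m = 0.66 km.

0.66 km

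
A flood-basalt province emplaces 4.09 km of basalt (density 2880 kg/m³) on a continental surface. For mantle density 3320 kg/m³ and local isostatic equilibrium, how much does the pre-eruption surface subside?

Subaerial loading: s = t ρ_load / ρ_m.
s = 4.09 km × 2880/3320 = 3.55 km.

3.55 km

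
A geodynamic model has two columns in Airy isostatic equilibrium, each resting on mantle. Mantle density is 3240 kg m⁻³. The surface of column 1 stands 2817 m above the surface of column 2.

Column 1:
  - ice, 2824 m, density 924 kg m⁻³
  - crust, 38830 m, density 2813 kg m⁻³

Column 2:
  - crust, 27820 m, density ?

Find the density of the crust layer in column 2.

2740 kg m⁻³

Take the compensation level at the base of the deeper column (depth z_c below the surface of column 1) and equate Σ ρ_i t_i down to z_c; mantle fills any gap and the z_c terms cancel.
Column 1: 2824×924 + 38830×2813 + (z_c − 41654)×3240
Column 2: 2817×0 + 27820×ρ + (z_c − 2817 − 27820)×3240
The z_c×3240 term appears on both sides and cancels. Collect the known terms of each column as K = Σ(ρt)_known − 3240 × (depth of known layers): K_1 = 111838166 − 3240×41654 = −23120794; K_2 = 0 − 3240×(2817 + 27820) = −99263880.
Balance: K_1 = K_2 + 27820×ρ, so ρ = (K_1 − K_2)/27820 = 76143100/27820 = 2740 kg m⁻³.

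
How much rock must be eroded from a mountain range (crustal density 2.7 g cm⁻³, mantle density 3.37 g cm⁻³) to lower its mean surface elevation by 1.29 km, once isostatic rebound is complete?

6.49 km

Net drop Δ = e − u = e − e ρ_c/ρ_m = e (ρ_m − ρ_c)/ρ_m.
e = Δ ρ_m/(ρ_m − ρ_c) = 1.29 km × 3.37/0.67 = 6.49 km.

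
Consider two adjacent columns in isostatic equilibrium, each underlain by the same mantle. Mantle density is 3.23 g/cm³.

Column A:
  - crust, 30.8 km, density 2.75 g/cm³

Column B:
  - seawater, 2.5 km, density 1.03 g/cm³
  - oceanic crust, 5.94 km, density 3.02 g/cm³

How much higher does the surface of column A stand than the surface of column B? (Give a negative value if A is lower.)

2.49 km

For any compensation level in the mantle, the mantle terms cancel and isostasy reduces to e = (Σt_A − Σt_B) − (Σ(ρt)_A − Σ(ρt)_B) / ρ_m.
Σt_A = 30.8 km; Σt_B = 8.44 km; Σ(ρt)_A = 84.7; Σ(ρt)_B = 20.5138 (in km·g/cm³).
e = (30.8 − 8.44) − (84.7 − 20.5138) / 3.23 = 2.49 km.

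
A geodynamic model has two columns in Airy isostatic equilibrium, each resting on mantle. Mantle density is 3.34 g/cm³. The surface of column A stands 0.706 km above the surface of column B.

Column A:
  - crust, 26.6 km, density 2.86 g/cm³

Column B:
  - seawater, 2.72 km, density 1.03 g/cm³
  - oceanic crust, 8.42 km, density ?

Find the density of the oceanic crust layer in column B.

2.85 g/cm³

Take the compensation level at the base of the deeper column (depth z_c below the surface of column A) and equate Σ ρ_i t_i down to z_c; mantle fills any gap and the z_c terms cancel.
Column A: 26.6×2.86 + (z_c − 26.6)×3.34
Column B: 0.706×0 + 2.72×1.03 + 8.42×ρ + (z_c − 0.706 − 11.14)×3.34
The z_c×3.34 term appears on both sides and cancels. Collect the known terms of each column as K = Σ(ρt)_known − 3.34 × (depth of known layers): K_A = 76.076 − 3.34×26.6 = −12.768; K_B = 2.8016 − 3.34×(0.706 + 11.14) = −36.76404.
Balance: K_A = K_B + 8.42×ρ, so ρ = (K_A − K_B)/8.42 = 23.996/8.42 = 2.85 g/cm³.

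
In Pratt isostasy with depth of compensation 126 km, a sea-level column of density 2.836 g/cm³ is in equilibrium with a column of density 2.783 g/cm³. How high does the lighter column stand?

2.4 km

ρ_ref D = ρ (D + h) → h = D (ρ_ref − ρ)/ρ.
h = 126 km × (2.836 − 2.783)/2.783 = 2.4 km.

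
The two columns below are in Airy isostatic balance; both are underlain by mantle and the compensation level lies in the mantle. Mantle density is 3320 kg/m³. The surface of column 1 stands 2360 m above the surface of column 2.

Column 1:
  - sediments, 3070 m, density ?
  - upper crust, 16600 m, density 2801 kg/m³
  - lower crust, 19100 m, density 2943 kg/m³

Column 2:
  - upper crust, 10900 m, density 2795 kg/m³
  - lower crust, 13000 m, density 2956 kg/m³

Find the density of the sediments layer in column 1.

Take the compensation level at the base of the deeper column (depth z_c below the surface of column 1) and equate Σ ρ_i t_i down to z_c; mantle fills any gap and the z_c terms cancel.
Column 1: 3070×ρ + 16600×2801 + 19100×2943 + (z_c − 38770)×3320
Column 2: 2360×0 + 10900×2795 + 13000×2956 + (z_c − 2360 − 23900)×3320
The z_c×3320 term appears on both sides and cancels. Collect the known terms of each column as K = Σ(ρt)_known − 3320 × (depth of known layers): K_1 = 102707900 − 3320×38770 = −26008500; K_2 = 68893500 − 3320×(2360 + 23900) = −18289700.
Balance: K_1 + 3070×ρ = K_2, so ρ = (K_2 − K_1)/3070 = 7718800/3070 = 2510 kg/m³.

2510 kg/m³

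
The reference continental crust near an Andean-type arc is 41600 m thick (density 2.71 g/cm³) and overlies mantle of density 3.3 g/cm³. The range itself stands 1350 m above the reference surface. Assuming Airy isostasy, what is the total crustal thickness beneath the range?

49200 m

Root depth r = h ρ_c / (ρ_m − ρ_c) = 1350 m × 2.71 / 0.59 = 6201 m.
Total thickness = T + h + r = 41600 m + 1350 m + 6201 m = 49200 m.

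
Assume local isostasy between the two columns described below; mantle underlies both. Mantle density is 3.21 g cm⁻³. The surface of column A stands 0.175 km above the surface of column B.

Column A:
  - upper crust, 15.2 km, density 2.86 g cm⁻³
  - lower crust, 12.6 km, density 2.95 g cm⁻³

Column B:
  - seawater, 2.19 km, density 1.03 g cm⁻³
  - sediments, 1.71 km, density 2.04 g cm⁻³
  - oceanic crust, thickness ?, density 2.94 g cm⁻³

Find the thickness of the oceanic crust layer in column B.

Take the compensation level at the base of the deeper column (depth z_c below the surface of column A) and equate Σ ρ_i t_i down to z_c; mantle fills any gap and the z_c terms cancel.
Column A: 15.2×2.86 + 12.6×2.95 + (z_c − 27.8)×3.21
Column B: 0.175×0 + 2.19×1.03 + 1.71×2.04 + x×2.94 + (z_c − 0.175 − 3.9 − x)×3.21
The z_c×3.21 term appears on both sides and cancels. Collect the known terms of each column as K = Σ(ρt)_known − 3.21 × (depth of known layers): K_A = 80.642 − 3.21×27.8 = −8.596; K_B = 5.7441 − 3.21×(0.175 + 3.9) = −7.33665.
Balance: K_A = K_B − x×(3.21 − 2.94), so x = (K_B − K_A)/(3.21 − 2.94) = 1.25935/0.27 = 4.66 km.

4.66 km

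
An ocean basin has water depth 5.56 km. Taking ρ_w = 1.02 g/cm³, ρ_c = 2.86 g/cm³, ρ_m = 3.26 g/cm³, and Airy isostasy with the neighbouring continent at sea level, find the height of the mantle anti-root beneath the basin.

Isostatic balance requires: replacing crust with seawater at the top is compensated by replacing crust with mantle at the base: d (ρ_c − ρ_w) = a (ρ_m − ρ_c).
a = d (ρ_c − ρ_w)/(ρ_m − ρ_c) = 5.56 km × 1.84/0.4 = 25.6 km.

25.6 km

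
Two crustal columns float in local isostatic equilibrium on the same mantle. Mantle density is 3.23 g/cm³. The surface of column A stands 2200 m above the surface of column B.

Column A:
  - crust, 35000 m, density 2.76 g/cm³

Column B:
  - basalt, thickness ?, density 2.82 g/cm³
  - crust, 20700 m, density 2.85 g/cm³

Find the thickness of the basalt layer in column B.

Take the compensation level at the base of the deeper column (depth z_c below the surface of column A) and equate Σ ρ_i t_i down to z_c; mantle fills any gap and the z_c terms cancel.
Column A: 35000×2.76 + (z_c − 35000)×3.23
Column B: 2200×0 + x×2.82 + 20700×2.85 + (z_c − 2200 − 20700 − x)×3.23
The z_c×3.23 term appears on both sides and cancels. Collect the known terms of each column as K = Σ(ρt)_known − 3.23 × (depth of known layers): K_A = 96600 − 3.23×35000 = −16450; K_B = 58995 − 3.23×(2200 + 20700) = −14972.
Balance: K_A = K_B − x×(3.23 − 2.82), so x = (K_B − K_A)/(3.23 − 2.82) = 1478/0.41 = 3600 m.

3600 m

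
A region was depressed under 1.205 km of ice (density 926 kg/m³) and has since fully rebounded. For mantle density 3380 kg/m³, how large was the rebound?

0.33 km

Removing the load lets mantle flow back in; uplift u satisfies ρ_ice t = ρ_m u.
u = t ρ_ice/ρ_m = 1.205 km × 926/3380 = 0.33 km.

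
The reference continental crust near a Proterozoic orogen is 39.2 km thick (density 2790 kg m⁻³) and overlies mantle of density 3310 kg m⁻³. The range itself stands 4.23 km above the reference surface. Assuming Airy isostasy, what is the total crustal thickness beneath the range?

66.1 km

Root depth r = h ρ_c / (ρ_m − ρ_c) = 4.23 km × 2790 / 520 = 22.7 km.
Total thickness = T + h + r = 39.2 km + 4.23 km + 22.7 km = 66.1 km.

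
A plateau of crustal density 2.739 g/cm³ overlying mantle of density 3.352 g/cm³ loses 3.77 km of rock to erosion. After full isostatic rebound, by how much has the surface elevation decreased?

0.689 km

Rebound u = e ρ_c/ρ_m = 3.77 km × 2.739/3.352 = 3.081 km.
Net surface drop = e − u = 3.77 km − 3.081 km = e (ρ_m − ρ_c)/ρ_m = 0.689 km.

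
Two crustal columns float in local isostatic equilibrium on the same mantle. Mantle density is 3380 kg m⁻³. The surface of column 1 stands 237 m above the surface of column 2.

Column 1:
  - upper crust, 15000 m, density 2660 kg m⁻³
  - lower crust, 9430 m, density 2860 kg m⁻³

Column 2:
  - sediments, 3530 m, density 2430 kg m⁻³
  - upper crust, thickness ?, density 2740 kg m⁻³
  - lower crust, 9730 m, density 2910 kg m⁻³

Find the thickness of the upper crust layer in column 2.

10900 m

Take the compensation level at the base of the deeper column (depth z_c below the surface of column 1) and equate Σ ρ_i t_i down to z_c; mantle fills any gap and the z_c terms cancel.
Column 1: 15000×2660 + 9430×2860 + (z_c − 24430)×3380
Column 2: 237×0 + 3530×2430 + x×2740 + 9730×2910 + (z_c − 237 − 13260 − x)×3380
The z_c×3380 term appears on both sides and cancels. Collect the known terms of each column as K = Σ(ρt)_known − 3380 × (depth of known layers): K_1 = 66869800 − 3380×24430 = −15703600; K_2 = 36892200 − 3380×(237 + 13260) = −8727660.
Balance: K_1 = K_2 − x×(3380 − 2740), so x = (K_2 − K_1)/(3380 − 2740) = 6975940/640 = 10900 m.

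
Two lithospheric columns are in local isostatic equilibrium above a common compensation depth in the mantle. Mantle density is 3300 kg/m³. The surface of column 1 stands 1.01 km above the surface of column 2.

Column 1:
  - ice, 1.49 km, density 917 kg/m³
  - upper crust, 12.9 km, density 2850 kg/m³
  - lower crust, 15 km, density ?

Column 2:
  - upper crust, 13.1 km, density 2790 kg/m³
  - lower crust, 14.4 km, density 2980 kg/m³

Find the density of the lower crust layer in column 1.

2950 kg/m³

Take the compensation level at the base of the deeper column (depth z_c below the surface of column 1) and equate Σ ρ_i t_i down to z_c; mantle fills any gap and the z_c terms cancel.
Column 1: 1.49×917 + 12.9×2850 + 15×ρ + (z_c − 29.39)×3300
Column 2: 1.01×0 + 13.1×2790 + 14.4×2980 + (z_c − 1.01 − 27.5)×3300
The z_c×3300 term appears on both sides and cancels. Collect the known terms of each column as K = Σ(ρt)_known − 3300 × (depth of known layers): K_1 = 38131.33 − 3300×29.39 = −58855.67; K_2 = 79461 − 3300×(1.01 + 27.5) = −14622.
Balance: K_1 + 15×ρ = K_2, so ρ = (K_2 − K_1)/15 = 44233.7/15 = 2950 kg/m³.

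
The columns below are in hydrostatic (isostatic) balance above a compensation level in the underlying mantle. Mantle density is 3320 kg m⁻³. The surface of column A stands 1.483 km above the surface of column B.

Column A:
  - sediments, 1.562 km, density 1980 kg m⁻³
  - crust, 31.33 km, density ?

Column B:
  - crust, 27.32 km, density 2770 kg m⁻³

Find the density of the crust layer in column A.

Take the compensation level at the base of the deeper column (depth z_c below the surface of column A) and equate Σ ρ_i t_i down to z_c; mantle fills any gap and the z_c terms cancel.
Column A: 1.562×1980 + 31.33×ρ + (z_c − 32.892)×3320
Column B: 1.483×0 + 27.32×2770 + (z_c − 1.483 − 27.32)×3320
The z_c×3320 term appears on both sides and cancels. Collect the known terms of each column as K = Σ(ρt)_known − 3320 × (depth of known layers): K_A = 3092.76 − 3320×32.892 = −106108.68; K_B = 75676.4 − 3320×(1.483 + 27.32) = −19949.56.
Balance: K_A + 31.33×ρ = K_B, so ρ = (K_B − K_A)/31.33 = 86159.1/31.33 = 2750 kg m⁻³.

2750 kg m⁻³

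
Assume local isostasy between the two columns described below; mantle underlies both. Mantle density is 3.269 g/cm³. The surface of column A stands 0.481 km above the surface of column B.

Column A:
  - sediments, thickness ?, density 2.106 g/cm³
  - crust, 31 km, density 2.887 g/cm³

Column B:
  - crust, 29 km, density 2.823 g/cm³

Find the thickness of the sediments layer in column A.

Take the compensation level at the base of the deeper column (depth z_c below the surface of column A) and equate Σ ρ_i t_i down to z_c; mantle fills any gap and the z_c terms cancel.
Column A: x×2.106 + 31×2.887 + (z_c − 31 − x)×3.269
Column B: 0.481×0 + 29×2.823 + (z_c − 0.481 − 29)×3.269
The z_c×3.269 term appears on both sides and cancels. Collect the known terms of each column as K = Σ(ρt)_known − 3.269 × (depth of known layers): K_A = 89.497 − 3.269×31 = −11.842; K_B = 81.867 − 3.269×(0.481 + 29) = −14.506389.
Balance: K_A − x×(3.269 − 2.106) = K_B, so x = (K_A − K_B)/(3.269 − 2.106) = 2.66439/1.163 = 2.29 km.

2.29 km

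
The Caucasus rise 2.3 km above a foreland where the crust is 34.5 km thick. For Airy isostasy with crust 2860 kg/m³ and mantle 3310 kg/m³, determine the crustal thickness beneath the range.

51.4 km

Root depth r = h ρ_c / (ρ_m − ρ_c) = 2.3 km × 2860 / 450 = 14.62 km.
Total thickness = T + h + r = 34.5 km + 2.3 km + 14.62 km = 51.4 km.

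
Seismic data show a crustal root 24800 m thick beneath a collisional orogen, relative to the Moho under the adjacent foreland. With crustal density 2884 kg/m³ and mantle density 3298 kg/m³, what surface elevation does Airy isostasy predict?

3560 m

Isostatic balance requires: ρ_c h = (ρ_m − ρ_c) r.
h = r (ρ_m − ρ_c) / ρ_c = 24800 m × (3298 − 2884) / 2884 = 3560 m.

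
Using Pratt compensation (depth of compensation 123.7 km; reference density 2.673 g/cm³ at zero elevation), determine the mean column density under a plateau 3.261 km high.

Pratt balance: ρ_ref D = ρ (D + h).
ρ = ρ_ref D/(D + h) = 2.673 × 123.7 km/(123.7 km + 3.261 km) = 2.6 g/cm³.

2.6 g/cm³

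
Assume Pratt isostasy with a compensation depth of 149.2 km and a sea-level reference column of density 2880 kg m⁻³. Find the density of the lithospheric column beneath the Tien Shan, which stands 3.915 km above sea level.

2810 kg m⁻³

Pratt balance: ρ_ref D = ρ (D + h).
ρ = ρ_ref D/(D + h) = 2880 × 149.2 km/(149.2 km + 3.915 km) = 2810 kg m⁻³.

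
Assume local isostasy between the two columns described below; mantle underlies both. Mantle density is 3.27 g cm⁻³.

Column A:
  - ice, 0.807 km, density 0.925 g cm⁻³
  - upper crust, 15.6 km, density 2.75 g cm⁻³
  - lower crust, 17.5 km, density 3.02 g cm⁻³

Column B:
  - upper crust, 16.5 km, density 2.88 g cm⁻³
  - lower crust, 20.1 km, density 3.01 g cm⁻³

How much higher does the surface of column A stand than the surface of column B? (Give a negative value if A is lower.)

For any compensation level in the mantle, the mantle terms cancel and isostasy reduces to e = (Σt_A − Σt_B) − (Σ(ρt)_A − Σ(ρt)_B) / ρ_m.
Σt_A = 33.907 km; Σt_B = 36.6 km; Σ(ρt)_A = 96.496475; Σ(ρt)_B = 108.021 (in km·g cm⁻³).
e = (33.907 − 36.6) − (96.496475 − 108.021) / 3.27 = 0.831 km.

0.831 km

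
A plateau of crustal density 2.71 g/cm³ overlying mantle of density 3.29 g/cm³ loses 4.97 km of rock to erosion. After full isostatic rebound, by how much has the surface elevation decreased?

0.876 km

Rebound u = e ρ_c/ρ_m = 4.97 km × 2.71/3.29 = 4.094 km.
Net surface drop = e − u = 4.97 km − 4.094 km = e (ρ_m − ρ_c)/ρ_m = 0.876 km.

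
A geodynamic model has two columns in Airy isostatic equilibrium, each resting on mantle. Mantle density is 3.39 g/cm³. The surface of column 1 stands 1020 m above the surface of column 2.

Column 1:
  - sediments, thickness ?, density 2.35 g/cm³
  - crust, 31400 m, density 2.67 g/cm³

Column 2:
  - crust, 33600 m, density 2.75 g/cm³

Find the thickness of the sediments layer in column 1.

2260 m

Take the compensation level at the base of the deeper column (depth z_c below the surface of column 1) and equate Σ ρ_i t_i down to z_c; mantle fills any gap and the z_c terms cancel.
Column 1: x×2.35 + 31400×2.67 + (z_c − 31400 − x)×3.39
Column 2: 1020×0 + 33600×2.75 + (z_c − 1020 − 33600)×3.39
The z_c×3.39 term appears on both sides and cancels. Collect the known terms of each column as K = Σ(ρt)_known − 3.39 × (depth of known layers): K_1 = 83838 − 3.39×31400 = −22608; K_2 = 92400 − 3.39×(1020 + 33600) = −24961.8.
Balance: K_1 − x×(3.39 − 2.35) = K_2, so x = (K_1 − K_2)/(3.39 − 2.35) = 2353.8/1.04 = 2260 m.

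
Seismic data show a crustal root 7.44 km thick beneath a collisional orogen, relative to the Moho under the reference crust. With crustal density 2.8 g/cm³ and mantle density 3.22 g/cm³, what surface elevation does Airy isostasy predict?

1.12 km

Equating mass per unit area of the two columns: ρ_c h = (ρ_m − ρ_c) r.
h = r (ρ_m − ρ_c) / ρ_c = 7.44 km × (3.22 − 2.8) / 2.8 = 1.12 km.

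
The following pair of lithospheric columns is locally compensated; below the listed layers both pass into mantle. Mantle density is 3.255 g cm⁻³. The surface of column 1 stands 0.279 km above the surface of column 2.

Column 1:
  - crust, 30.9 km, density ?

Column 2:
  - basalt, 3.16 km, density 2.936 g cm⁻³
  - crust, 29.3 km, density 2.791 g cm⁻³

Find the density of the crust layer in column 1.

2.75 g cm⁻³

Take the compensation level at the base of the deeper column (depth z_c below the surface of column 1) and equate Σ ρ_i t_i down to z_c; mantle fills any gap and the z_c terms cancel.
Column 1: 30.9×ρ + (z_c − 30.9)×3.255
Column 2: 0.279×0 + 3.16×2.936 + 29.3×2.791 + (z_c − 0.279 − 32.46)×3.255
The z_c×3.255 term appears on both sides and cancels. Collect the known terms of each column as K = Σ(ρt)_known − 3.255 × (depth of known layers): K_1 = 0 − 3.255×30.9 = −100.5795; K_2 = 91.05406 − 3.255×(0.279 + 32.46) = −15.511385.
Balance: K_1 + 30.9×ρ = K_2, so ρ = (K_2 − K_1)/30.9 = 85.0681/30.9 = 2.75 g cm⁻³.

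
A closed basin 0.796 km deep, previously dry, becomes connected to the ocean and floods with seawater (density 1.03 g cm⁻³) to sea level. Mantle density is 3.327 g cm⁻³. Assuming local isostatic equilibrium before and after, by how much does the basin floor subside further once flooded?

After flooding the water column is d + s deep. Its weight must equal the weight of mantle displaced by the extra subsidence s: (d + s) ρ_w = s ρ_m.
s = d ρ_w / (ρ_m − ρ_w) = 0.796 km × 1.03/(3.327 − 1.03) = 0.357 km.

0.357 km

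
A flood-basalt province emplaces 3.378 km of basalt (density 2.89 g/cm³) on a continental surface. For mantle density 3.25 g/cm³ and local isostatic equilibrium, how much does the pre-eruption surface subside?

3 km

Subaerial loading: s = t ρ_load / ρ_m.
s = 3.378 km × 2.89/3.25 = 3 km.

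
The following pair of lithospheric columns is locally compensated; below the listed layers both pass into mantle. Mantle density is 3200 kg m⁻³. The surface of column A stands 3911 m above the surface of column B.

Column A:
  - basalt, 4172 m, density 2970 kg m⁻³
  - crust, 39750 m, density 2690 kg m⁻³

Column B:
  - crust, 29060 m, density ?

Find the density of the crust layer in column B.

2900 kg m⁻³

Take the compensation level at the base of the deeper column (depth z_c below the surface of column A) and equate Σ ρ_i t_i down to z_c; mantle fills any gap and the z_c terms cancel.
Column A: 4172×2970 + 39750×2690 + (z_c − 43922)×3200
Column B: 3911×0 + 29060×ρ + (z_c − 3911 − 29060)×3200
The z_c×3200 term appears on both sides and cancels. Collect the known terms of each column as K = Σ(ρt)_known − 3200 × (depth of known layers): K_A = 119318340 − 3200×43922 = −21232060; K_B = 0 − 3200×(3911 + 29060) = −105507200.
Balance: K_A = K_B + 29060×ρ, so ρ = (K_A − K_B)/29060 = 84275100/29060 = 2900 kg m⁻³.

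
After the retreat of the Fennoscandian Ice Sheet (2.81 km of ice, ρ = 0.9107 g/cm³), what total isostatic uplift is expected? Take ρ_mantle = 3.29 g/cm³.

0.778 km

Removing the load lets mantle flow back in; uplift u satisfies ρ_ice t = ρ_m u.
u = t ρ_ice/ρ_m = 2.81 km × 0.9107/3.29 = 0.778 km.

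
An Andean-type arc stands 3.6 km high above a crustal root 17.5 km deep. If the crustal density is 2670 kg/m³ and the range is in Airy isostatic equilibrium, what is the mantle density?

Airy balance: ρ_c h = (ρ_m − ρ_c) r → ρ_m = ρ_c (1 + h/r).
ρ_m = 2670 × (1 + 3.6 km/17.5 km) = 3220 kg/m³.

3220 kg/m³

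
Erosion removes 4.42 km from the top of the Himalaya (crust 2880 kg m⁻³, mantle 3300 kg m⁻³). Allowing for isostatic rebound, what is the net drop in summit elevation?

Rebound u = e ρ_c/ρ_m = 4.42 km × 2880/3300 = 3.857 km.
Net surface drop = e − u = 4.42 km − 3.857 km = e (ρ_m − ρ_c)/ρ_m = 0.563 km.

0.563 km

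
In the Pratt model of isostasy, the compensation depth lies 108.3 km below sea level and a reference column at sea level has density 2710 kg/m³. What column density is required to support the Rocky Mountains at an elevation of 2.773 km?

Pratt balance: ρ_ref D = ρ (D + h).
ρ = ρ_ref D/(D + h) = 2710 × 108.3 km/(108.3 km + 2.773 km) = 2640 kg/m³.

2640 kg/m³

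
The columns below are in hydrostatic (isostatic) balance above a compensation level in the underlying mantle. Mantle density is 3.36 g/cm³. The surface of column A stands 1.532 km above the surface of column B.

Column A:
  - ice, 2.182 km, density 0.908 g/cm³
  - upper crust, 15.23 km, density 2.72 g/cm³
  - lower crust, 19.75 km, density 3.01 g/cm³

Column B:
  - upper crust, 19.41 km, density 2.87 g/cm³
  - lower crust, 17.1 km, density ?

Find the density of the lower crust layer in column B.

Take the compensation level at the base of the deeper column (depth z_c below the surface of column A) and equate Σ ρ_i t_i down to z_c; mantle fills any gap and the z_c terms cancel.
Column A: 2.182×0.908 + 15.23×2.72 + 19.75×3.01 + (z_c − 37.162)×3.36
Column B: 1.532×0 + 19.41×2.87 + 17.1×ρ + (z_c − 1.532 − 36.51)×3.36
The z_c×3.36 term appears on both sides and cancels. Collect the known terms of each column as K = Σ(ρt)_known − 3.36 × (depth of known layers): K_A = 102.854356 − 3.36×37.162 = −22.009964; K_B = 55.7067 − 3.36×(1.532 + 36.51) = −72.11442.
Balance: K_A = K_B + 17.1×ρ, so ρ = (K_A − K_B)/17.1 = 50.1045/17.1 = 2.93 g/cm³.

2.93 g/cm³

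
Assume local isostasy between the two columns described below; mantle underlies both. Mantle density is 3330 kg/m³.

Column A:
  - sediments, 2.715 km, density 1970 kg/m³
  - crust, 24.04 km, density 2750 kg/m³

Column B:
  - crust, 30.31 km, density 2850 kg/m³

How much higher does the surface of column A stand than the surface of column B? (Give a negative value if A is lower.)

For any compensation level in the mantle, the mantle terms cancel and isostasy reduces to e = (Σt_A − Σt_B) − (Σ(ρt)_A − Σ(ρt)_B) / ρ_m.
Σt_A = 26.755 km; Σt_B = 30.31 km; Σ(ρt)_A = 71458.55; Σ(ρt)_B = 86383.5 (in km·kg/m³).
e = (26.755 − 30.31) − (71458.55 − 86383.5) / 3330 = 0.927 km.

0.927 km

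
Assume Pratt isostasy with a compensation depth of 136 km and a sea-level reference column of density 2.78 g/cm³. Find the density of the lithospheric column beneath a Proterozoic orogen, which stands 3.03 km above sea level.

Pratt balance: ρ_ref D = ρ (D + h).
ρ = ρ_ref D/(D + h) = 2.78 × 136 km/(136 km + 3.03 km) = 2.72 g/cm³.

2.72 g/cm³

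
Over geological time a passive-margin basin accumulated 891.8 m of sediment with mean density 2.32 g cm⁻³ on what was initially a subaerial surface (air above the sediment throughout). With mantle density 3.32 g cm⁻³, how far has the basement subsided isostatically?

623 m

Subaerial load: s = t ρ_sed / ρ_m = 891.8 m × 2.32/3.32 = 623 m.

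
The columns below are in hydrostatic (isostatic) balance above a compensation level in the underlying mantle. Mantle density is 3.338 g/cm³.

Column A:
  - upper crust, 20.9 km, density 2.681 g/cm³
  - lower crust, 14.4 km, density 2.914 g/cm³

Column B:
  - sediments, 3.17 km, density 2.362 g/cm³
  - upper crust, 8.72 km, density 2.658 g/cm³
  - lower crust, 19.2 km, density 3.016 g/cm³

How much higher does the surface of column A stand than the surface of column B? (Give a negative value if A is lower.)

1.39 km

For any compensation level in the mantle, the mantle terms cancel and isostasy reduces to e = (Σt_A − Σt_B) − (Σ(ρt)_A − Σ(ρt)_B) / ρ_m.
Σt_A = 35.3 km; Σt_B = 31.09 km; Σ(ρt)_A = 97.9945; Σ(ρt)_B = 88.5725 (in km·g/cm³).
e = (35.3 − 31.09) − (97.9945 − 88.5725) / 3.338 = 1.39 km.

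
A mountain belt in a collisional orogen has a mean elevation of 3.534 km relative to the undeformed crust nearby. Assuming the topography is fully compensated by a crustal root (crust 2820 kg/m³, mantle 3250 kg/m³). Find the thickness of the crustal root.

For local isostatic compensation: the weight of the topography is balanced by the buoyancy of the root, ρ_c h = (ρ_m − ρ_c) r.
r = h · ρ_c / (ρ_m − ρ_c) = 3.534 km × 2820 / (3250 − 2820) = 23.2 km.

23.2 km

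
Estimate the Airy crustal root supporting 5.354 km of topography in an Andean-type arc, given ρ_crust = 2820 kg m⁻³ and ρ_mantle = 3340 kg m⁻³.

29 km

For local isostatic compensation: the weight of the topography is balanced by the buoyancy of the root, ρ_c h = (ρ_m − ρ_c) r.
r = h · ρ_c / (ρ_m − ρ_c) = 5.354 km × 2820 / (3340 − 2820) = 29 km.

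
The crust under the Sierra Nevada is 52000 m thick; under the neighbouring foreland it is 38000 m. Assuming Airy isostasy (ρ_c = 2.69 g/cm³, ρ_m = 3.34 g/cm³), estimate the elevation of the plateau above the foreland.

Excess crust Δ = 52000 m − 38000 m = 14000 m, split between elevation h and root r with h + r = Δ.
Airy balance ρ_c h = (ρ_m − ρ_c) r gives r = h ρ_c/(ρ_m − ρ_c), so h (1 + ρ_c/(ρ_m − ρ_c)) = Δ, i.e. h = Δ (ρ_m − ρ_c)/ρ_m.
h = 14000 m × 0.65/3.34 = 2720 m.

2720 m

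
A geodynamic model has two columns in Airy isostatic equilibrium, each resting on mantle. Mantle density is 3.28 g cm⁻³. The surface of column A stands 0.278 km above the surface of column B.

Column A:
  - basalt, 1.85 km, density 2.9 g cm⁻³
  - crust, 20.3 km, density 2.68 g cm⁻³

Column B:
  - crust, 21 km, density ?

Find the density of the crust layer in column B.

Take the compensation level at the base of the deeper column (depth z_c below the surface of column A) and equate Σ ρ_i t_i down to z_c; mantle fills any gap and the z_c terms cancel.
Column A: 1.85×2.9 + 20.3×2.68 + (z_c − 22.15)×3.28
Column B: 0.278×0 + 21×ρ + (z_c − 0.278 − 21)×3.28
The z_c×3.28 term appears on both sides and cancels. Collect the known terms of each column as K = Σ(ρt)_known − 3.28 × (depth of known layers): K_A = 59.769 − 3.28×22.15 = −12.883; K_B = 0 − 3.28×(0.278 + 21) = −69.79184.
Balance: K_A = K_B + 21×ρ, so ρ = (K_A − K_B)/21 = 56.9088/21 = 2.71 g cm⁻³.

2.71 g cm⁻³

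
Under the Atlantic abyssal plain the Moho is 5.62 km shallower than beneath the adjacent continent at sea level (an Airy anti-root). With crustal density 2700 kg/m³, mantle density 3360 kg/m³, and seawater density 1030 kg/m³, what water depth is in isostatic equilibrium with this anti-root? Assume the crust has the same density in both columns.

2.22 km

Replacing a thickness d of crust by seawater at the top must be balanced by replacing crust with mantle at the base: d (ρ_c − ρ_w) = a (ρ_m − ρ_c).
d = a (ρ_m − ρ_c)/(ρ_c − ρ_w) = 5.62 km × 660/1670 = 2.22 km.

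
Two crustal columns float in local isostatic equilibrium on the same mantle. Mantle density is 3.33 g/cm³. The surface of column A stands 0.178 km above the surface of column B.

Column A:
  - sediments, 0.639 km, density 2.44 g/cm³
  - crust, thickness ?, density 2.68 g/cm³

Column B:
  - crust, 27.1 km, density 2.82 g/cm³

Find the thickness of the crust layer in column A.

Take the compensation level at the base of the deeper column (depth z_c below the surface of column A) and equate Σ ρ_i t_i down to z_c; mantle fills any gap and the z_c terms cancel.
Column A: 0.639×2.44 + x×2.68 + (z_c − 0.639 − x)×3.33
Column B: 0.178×0 + 27.1×2.82 + (z_c − 0.178 − 27.1)×3.33
The z_c×3.33 term appears on both sides and cancels. Collect the known terms of each column as K = Σ(ρt)_known − 3.33 × (depth of known layers): K_A = 1.55916 − 3.33×0.639 = −0.56871; K_B = 76.422 − 3.33×(0.178 + 27.1) = −14.41374.
Balance: K_A − x×(3.33 − 2.68) = K_B, so x = (K_A − K_B)/(3.33 − 2.68) = 13.845/0.65 = 21.3 km.

21.3 km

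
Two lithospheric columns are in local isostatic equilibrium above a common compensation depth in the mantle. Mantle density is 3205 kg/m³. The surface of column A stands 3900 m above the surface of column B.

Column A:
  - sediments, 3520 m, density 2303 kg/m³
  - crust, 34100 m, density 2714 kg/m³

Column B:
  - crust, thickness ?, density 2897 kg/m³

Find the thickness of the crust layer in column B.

24100 m

Take the compensation level at the base of the deeper column (depth z_c below the surface of column A) and equate Σ ρ_i t_i down to z_c; mantle fills any gap and the z_c terms cancel.
Column A: 3520×2303 + 34100×2714 + (z_c − 37620)×3205
Column B: 3900×0 + x×2897 + (z_c − 3900 − 0 − x)×3205
The z_c×3205 term appears on both sides and cancels. Collect the known terms of each column as K = Σ(ρt)_known − 3205 × (depth of known layers): K_A = 100653960 − 3205×37620 = −19918140; K_B = 0 − 3205×(3900 + 0) = −12499500.
Balance: K_A = K_B − x×(3205 − 2897), so x = (K_B − K_A)/(3205 − 2897) = 7418640/308 = 24100 m.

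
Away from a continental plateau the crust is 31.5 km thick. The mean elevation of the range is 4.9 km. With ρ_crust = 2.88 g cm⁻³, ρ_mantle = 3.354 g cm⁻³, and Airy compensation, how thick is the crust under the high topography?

Root depth r = h ρ_c / (ρ_m − ρ_c) = 4.9 km × 2.88 / 0.474 = 29.77 km.
Total thickness = T + h + r = 31.5 km + 4.9 km + 29.77 km = 66.2 km.

66.2 km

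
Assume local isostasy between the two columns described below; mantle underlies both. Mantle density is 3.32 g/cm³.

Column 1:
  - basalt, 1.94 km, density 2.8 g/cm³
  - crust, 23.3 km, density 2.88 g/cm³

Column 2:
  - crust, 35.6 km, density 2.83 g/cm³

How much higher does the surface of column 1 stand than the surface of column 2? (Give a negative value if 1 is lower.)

For any compensation level in the mantle, the mantle terms cancel and isostasy reduces to e = (Σt_1 − Σt_2) − (Σ(ρt)_1 − Σ(ρt)_2) / ρ_m.
Σt_1 = 25.24 km; Σt_2 = 35.6 km; Σ(ρt)_1 = 72.536; Σ(ρt)_2 = 100.748 (in km·g/cm³).
e = (25.24 − 35.6) − (72.536 − 100.748) / 3.32 = −1.86 km.

−1.86 km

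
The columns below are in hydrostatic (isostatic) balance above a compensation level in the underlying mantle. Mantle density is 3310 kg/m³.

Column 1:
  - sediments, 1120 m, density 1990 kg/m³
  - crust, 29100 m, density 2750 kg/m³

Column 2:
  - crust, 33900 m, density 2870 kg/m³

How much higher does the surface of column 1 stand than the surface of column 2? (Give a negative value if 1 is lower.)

For any compensation level in the mantle, the mantle terms cancel and isostasy reduces to e = (Σt_1 − Σt_2) − (Σ(ρt)_1 − Σ(ρt)_2) / ρ_m.
Σt_1 = 30220 m; Σt_2 = 33900 m; Σ(ρt)_1 = 82253800; Σ(ρt)_2 = 97293000 (in m·kg/m³).
e = (30220 − 33900) − (82253800 − 97293000) / 3310 = 864 m.

864 m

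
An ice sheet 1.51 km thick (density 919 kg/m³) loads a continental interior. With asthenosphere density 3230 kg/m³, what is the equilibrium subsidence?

Balancing pressure at the compensation depth: the ice load ρ_ice t is balanced by mantle displaced below, ρ_m s.
s = t ρ_ice / ρ_m = 1.51 km × 919/3230 = 0.43 km.

0.43 km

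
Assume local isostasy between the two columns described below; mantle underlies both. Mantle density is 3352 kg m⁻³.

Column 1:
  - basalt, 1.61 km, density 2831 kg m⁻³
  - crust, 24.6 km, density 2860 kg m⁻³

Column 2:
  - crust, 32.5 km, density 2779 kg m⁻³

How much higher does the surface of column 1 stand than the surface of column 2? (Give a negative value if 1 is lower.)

For any compensation level in the mantle, the mantle terms cancel and isostasy reduces to e = (Σt_1 − Σt_2) − (Σ(ρt)_1 − Σ(ρt)_2) / ρ_m.
Σt_1 = 26.21 km; Σt_2 = 32.5 km; Σ(ρt)_1 = 74913.91; Σ(ρt)_2 = 90317.5 (in km·kg m⁻³).
e = (26.21 − 32.5) − (74913.91 − 90317.5) / 3352 = −1.69 km.

−1.69 km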